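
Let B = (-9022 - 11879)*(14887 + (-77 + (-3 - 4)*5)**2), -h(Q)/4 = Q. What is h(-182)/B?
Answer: -728/573335331 ≈ -1.2698e-6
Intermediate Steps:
h(Q) = -4*Q
B = -573335331 (B = -20901*(14887 + (-77 - 7*5)**2) = -20901*(14887 + (-77 - 35)**2) = -20901*(14887 + (-112)**2) = -20901*(14887 + 12544) = -20901*27431 = -573335331)
h(-182)/B = -4*(-182)/(-573335331) = 728*(-1/573335331) = -728/573335331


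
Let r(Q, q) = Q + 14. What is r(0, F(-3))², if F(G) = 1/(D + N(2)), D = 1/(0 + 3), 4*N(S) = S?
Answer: 196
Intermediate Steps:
N(S) = S/4
D = ⅓ (D = 1/3 = ⅓ ≈ 0.33333)
F(G) = 6/5 (F(G) = 1/(⅓ + (¼)*2) = 1/(⅓ + ½) = 1/(⅚) = 6/5)
r(Q, q) = 14 + Q
r(0, F(-3))² = (14 + 0)² = 14² = 196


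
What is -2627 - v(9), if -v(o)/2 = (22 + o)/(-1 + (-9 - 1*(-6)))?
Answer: -5285/2 ≈ -2642.5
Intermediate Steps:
v(o) = 11 + o/2 (v(o) = -2*(22 + o)/(-1 + (-9 - 1*(-6))) = -2*(22 + o)/(-1 + (-9 + 6)) = -2*(22 + o)/(-1 - 3) = -2*(22 + o)/(-4) = -2*(22 + o)*(-1)/4 = -2*(-11/2 - o/4) = 11 + o/2)
-2627 - v(9) = -2627 - (11 + (½)*9) = -2627 - (11 + 9/2) = -2627 - 1*31/2 = -2627 - 31/2 = -5285/2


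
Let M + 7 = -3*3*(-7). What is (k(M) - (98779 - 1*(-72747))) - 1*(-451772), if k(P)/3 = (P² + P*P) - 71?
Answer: 298849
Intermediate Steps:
M = 56 (M = -7 - 3*3*(-7) = -7 - 9*(-7) = -7 + 63 = 56)
k(P) = -213 + 6*P² (k(P) = 3*((P² + P*P) - 71) = 3*((P² + P²) - 71) = 3*(2*P² - 71) = 3*(-71 + 2*P²) = -213 + 6*P²)
(k(M) - (98779 - 1*(-72747))) - 1*(-451772) = ((-213 + 6*56²) - (98779 - 1*(-72747))) - 1*(-451772) = ((-213 + 6*3136) - (98779 + 72747)) + 451772 = ((-213 + 18816) - 1*171526) + 451772 = (18603 - 171526) + 451772 = -152923 + 451772 = 298849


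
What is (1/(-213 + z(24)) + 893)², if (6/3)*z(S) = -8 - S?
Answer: 41818614016/52441 ≈ 7.9744e+5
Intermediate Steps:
z(S) = -4 - S/2 (z(S) = (-8 - S)/2 = -4 - S/2)
(1/(-213 + z(24)) + 893)² = (1/(-213 + (-4 - ½*24)) + 893)² = (1/(-213 + (-4 - 12)) + 893)² = (1/(-213 - 16) + 893)² = (1/(-229) + 893)² = (-1/229 + 893)² = (204496/229)² = 41818614016/52441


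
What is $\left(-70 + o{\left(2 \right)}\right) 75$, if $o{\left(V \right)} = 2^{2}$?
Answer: $-4950$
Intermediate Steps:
$o{\left(V \right)} = 4$
$\left(-70 + o{\left(2 \right)}\right) 75 = \left(-70 + 4\right) 75 = \left(-66\right) 75 = -4950$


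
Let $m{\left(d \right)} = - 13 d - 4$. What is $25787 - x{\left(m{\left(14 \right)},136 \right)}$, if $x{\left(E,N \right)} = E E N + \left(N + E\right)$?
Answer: $-4679219$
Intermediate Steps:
$m{\left(d \right)} = -4 - 13 d$
$x{\left(E,N \right)} = E + N + N E^{2}$ ($x{\left(E,N \right)} = E^{2} N + \left(E + N\right) = N E^{2} + \left(E + N\right) = E + N + N E^{2}$)
$25787 - x{\left(m{\left(14 \right)},136 \right)} = 25787 - \left(\left(-4 - 182\right) + 136 + 136 \left(-4 - 182\right)^{2}\right) = 25787 - \left(-186 + 136 + 136 \left(-186\right)^{2}\right) = 25787 - \left(-186 + 136 + 136 \cdot 34596\right) = 25787 - \left(-186 + 136 + 4705056\right) = 25787 - 4705006 = -4679219$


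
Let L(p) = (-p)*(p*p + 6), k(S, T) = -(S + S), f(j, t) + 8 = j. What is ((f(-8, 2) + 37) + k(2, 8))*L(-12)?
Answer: 30600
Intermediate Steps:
f(j, t) = -8 + j
k(S, T) = -2*S
L(p) = -p*(6 + p²) (L(p) = (-p)*(p² + 6) = (-p)*(6 + p²) = -p*(6 + p²))
((f(-8, 2) + 37) + k(2, 8))*L(-12) = (((-8 - 8) + 37) - 2*2)*(-1*(-12)*(6 + (-12)²)) = ((-16 + 37) - 4)*(-1*(-12)*(6 + 144)) = (21 - 4)*(-1*(-12)*150) = 17*1800 = 30600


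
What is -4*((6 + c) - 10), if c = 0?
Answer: 16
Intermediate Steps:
-4*((6 + c) - 10) = -4*((6 + 0) - 10) = -4*(6 - 10) = -4*(-4) = 16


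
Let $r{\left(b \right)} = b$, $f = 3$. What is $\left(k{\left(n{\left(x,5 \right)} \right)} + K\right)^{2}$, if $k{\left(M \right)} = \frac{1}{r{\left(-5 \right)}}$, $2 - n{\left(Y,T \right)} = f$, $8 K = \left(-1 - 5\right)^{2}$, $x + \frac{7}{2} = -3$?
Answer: $\frac{1849}{100} \approx 18.49$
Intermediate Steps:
$x = - \frac{13}{2}$ ($x = - \frac{7}{2} - 3 = - \frac{13}{2} \approx -6.5$)
$K = \frac{9}{2}$ ($K = \frac{\left(-1 - 5\right)^{2}}{8} = \frac{\left(-6\right)^{2}}{8} = \frac{1}{8} \cdot 36 = \frac{9}{2} \approx 4.5$)
$n{\left(Y,T \right)} = -1$ ($n{\left(Y,T \right)} = 2 - 3 = -1$)
$k{\left(M \right)} = - \frac{1}{5}$ ($k{\left(M \right)} = \frac{1}{-5} = - \frac{1}{5}$)
$\left(k{\left(n{\left(x,5 \right)} \right)} + K\right)^{2} = \left(- \frac{1}{5} + \frac{9}{2}\right)^{2} = \left(\frac{43}{10}\right)^{2} = \frac{1849}{100}$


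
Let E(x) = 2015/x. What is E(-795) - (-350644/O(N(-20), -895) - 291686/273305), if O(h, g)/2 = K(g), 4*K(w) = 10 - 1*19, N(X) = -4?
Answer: -10158463684043/130366485 ≈ -77922.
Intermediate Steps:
K(w) = -9/4 (K(w) = (10 - 1*19)/4 = (10 - 19)/4 = (1/4)*(-9) = -9/4)
O(h, g) = -9/2 (O(h, g) = 2*(-9/4) = -9/2)
E(-795) - (-350644/O(N(-20), -895) - 291686/273305) = 2015/(-795) - (-350644/(-9/2) - 291686/273305) = 2015*(-1/795) - (-350644*(-2/9) - 291686*1/273305) = -403/159 - (701288/9 - 291686/273305) = -403/159 - 1*191662891666/2459745 = -403/159 - 191662891666/2459745 = -10158463684043/130366485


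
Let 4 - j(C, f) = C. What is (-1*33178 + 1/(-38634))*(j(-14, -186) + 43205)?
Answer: -55403191823219/38634 ≈ -1.4341e+9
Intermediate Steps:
j(C, f) = 4 - C
(-1*33178 + 1/(-38634))*(j(-14, -186) + 43205) = (-1*33178 + 1/(-38634))*((4 - 1*(-14)) + 43205) = (-33178 - 1/38634)*((4 + 14) + 43205) = -1281798853*(18 + 43205)/38634 = -1281798853/38634*43223 = -55403191823219/38634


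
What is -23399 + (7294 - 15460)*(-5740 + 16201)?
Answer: -85447925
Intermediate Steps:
-23399 + (7294 - 15460)*(-5740 + 16201) = -23399 - 8166*10461 = -23399 - 85424526 = -85447925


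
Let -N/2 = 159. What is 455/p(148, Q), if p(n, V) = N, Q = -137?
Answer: -455/318 ≈ -1.4308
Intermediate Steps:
N = -318 (N = -2*159 = -318)
p(n, V) = -318
455/p(148, Q) = 455/(-318) = 455*(-1/318) = -455/318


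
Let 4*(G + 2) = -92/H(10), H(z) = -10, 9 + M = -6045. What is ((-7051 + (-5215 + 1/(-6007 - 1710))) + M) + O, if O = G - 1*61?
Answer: -1418438629/77170 ≈ -18381.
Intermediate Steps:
M = -6054 (M = -9 - 6045 = -6054)
G = 3/10 (G = -2 + (-92/(-10))/4 = -2 + (-92*(-⅒))/4 = -2 + (¼)*(46/5) = -2 + 23/10 = 3/10 ≈ 0.30000)
O = -607/10 (O = 3/10 - 1*61 = 3/10 - 61 = -607/10 ≈ -60.700)
((-7051 + (-5215 + 1/(-6007 - 1710))) + M) + O = ((-7051 + (-5215 + 1/(-6007 - 1710))) - 6054) - 607/10 = ((-7051 + (-5215 + 1/(-7717))) - 6054) - 607/10 = ((-7051 + (-5215 - 1/7717)) - 6054) - 607/10 = ((-7051 - 40244156/7717) - 6054) - 607/10 = (-94656723/7717 - 6054) - 607/10 = -141375441/7717 - 607/10 = -1418438629/77170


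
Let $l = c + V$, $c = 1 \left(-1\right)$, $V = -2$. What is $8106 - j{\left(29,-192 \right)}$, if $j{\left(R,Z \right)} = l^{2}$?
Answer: $8097$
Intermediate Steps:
$c = -1$
$l = -3$ ($l = -1 - 2 = -3$)
$j{\left(R,Z \right)} = 9$ ($j{\left(R,Z \right)} = \left(-3\right)^{2} = 9$)
$8106 - j{\left(29,-192 \right)} = 8106 - 9 = 8097$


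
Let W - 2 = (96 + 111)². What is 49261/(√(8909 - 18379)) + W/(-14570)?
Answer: -42851/14570 - 49261*I*√9470/9470 ≈ -2.941 - 506.21*I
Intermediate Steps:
W = 42851 (W = 2 + (96 + 111)² = 2 + 207² = 2 + 42849 = 42851)
49261/(√(8909 - 18379)) + W/(-14570) = 49261/(√(8909 - 18379)) + 42851/(-14570) = 49261/(√(-9470)) + 42851*(-1/14570) = 49261/((I*√9470)) - 42851/14570 = 49261*(-I*√9470/9470) - 42851/14570 = -49261*I*√9470/9470 - 42851/14570 = -42851/14570 - 49261*I*√9470/9470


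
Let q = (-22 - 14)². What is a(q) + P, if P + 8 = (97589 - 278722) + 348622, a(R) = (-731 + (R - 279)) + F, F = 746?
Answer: 168513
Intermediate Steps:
q = 1296 (q = (-36)² = 1296)
a(R) = -264 + R (a(R) = (-731 + (R - 279)) + 746 = (-731 + (-279 + R)) + 746 = (-1010 + R) + 746 = -264 + R)
P = 167481 (P = -8 + ((97589 - 278722) + 348622) = -8 + (-181133 + 348622) = -8 + 167489 = 167481)
a(q) + P = (-264 + 1296) + 167481 = 1032 + 167481 = 168513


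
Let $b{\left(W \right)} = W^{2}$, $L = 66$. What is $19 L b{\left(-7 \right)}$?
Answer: $61446$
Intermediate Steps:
$19 L b{\left(-7 \right)} = 19 \cdot 66 \left(-7\right)^{2} = 1254 \cdot 49 = 61446$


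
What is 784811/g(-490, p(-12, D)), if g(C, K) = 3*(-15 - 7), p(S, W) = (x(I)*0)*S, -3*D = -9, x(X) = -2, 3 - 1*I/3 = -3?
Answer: -784811/66 ≈ -11891.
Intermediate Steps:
I = 18 (I = 9 - 3*(-3) = 9 + 9 = 18)
D = 3 (D = -1/3*(-9) = 3)
p(S, W) = 0 (p(S, W) = (-2*0)*S = 0*S = 0)
g(C, K) = -66 (g(C, K) = 3*(-22) = -66)
784811/g(-490, p(-12, D)) = 784811/(-66) = 784811*(-1/66) = -784811/66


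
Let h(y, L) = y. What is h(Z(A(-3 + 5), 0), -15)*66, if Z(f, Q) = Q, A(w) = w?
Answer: 0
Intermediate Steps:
h(Z(A(-3 + 5), 0), -15)*66 = 0*66 = 0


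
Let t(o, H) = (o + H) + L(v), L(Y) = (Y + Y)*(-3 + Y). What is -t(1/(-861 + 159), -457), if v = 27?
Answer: -588977/702 ≈ -839.00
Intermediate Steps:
L(Y) = 2*Y*(-3 + Y) (L(Y) = (2*Y)*(-3 + Y) = 2*Y*(-3 + Y))
t(o, H) = 1296 + H + o (t(o, H) = (o + H) + 2*27*(-3 + 27) = (H + o) + 2*27*24 = (H + o) + 1296 = 1296 + H + o)
-t(1/(-861 + 159), -457) = -(1296 - 457 + 1/(-861 + 159)) = -(1296 - 457 + 1/(-702)) = -(1296 - 457 - 1/702) = -1*588977/702 = -588977/702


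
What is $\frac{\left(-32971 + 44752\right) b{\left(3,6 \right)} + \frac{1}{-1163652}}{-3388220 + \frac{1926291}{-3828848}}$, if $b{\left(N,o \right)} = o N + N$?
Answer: $- \frac{275570488105318612}{3774008908010814963} \approx -0.073018$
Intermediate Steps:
$b{\left(N,o \right)} = N + N o$ ($b{\left(N,o \right)} = N o + N = N + N o$)
$\frac{\left(-32971 + 44752\right) b{\left(3,6 \right)} + \frac{1}{-1163652}}{-3388220 + \frac{1926291}{-3828848}} = \frac{\left(-32971 + 44752\right) 3 \left(1 + 6\right) + \frac{1}{-1163652}}{-3388220 + \frac{1926291}{-3828848}} = \frac{11781 \cdot 3 \cdot 7 - \frac{1}{1163652}}{-3388220 + 1926291 \left(- \frac{1}{3828848}\right)} = \frac{11781 \cdot 21 - \frac{1}{1163652}}{-3388220 - \frac{1926291}{3828848}} = \frac{247401 - \frac{1}{1163652}}{- \frac{12972981296851}{3828848}} = \frac{287888668451}{1163652} \left(- \frac{3828848}{12972981296851}\right) = - \frac{275570488105318612}{3774008908010814963}$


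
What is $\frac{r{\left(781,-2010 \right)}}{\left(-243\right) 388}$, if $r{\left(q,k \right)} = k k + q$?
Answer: $- \frac{4040881}{94284} \approx -42.859$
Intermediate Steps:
$r{\left(q,k \right)} = q + k^{2}$ ($r{\left(q,k \right)} = k^{2} + q = q + k^{2}$)
$\frac{r{\left(781,-2010 \right)}}{\left(-243\right) 388} = \frac{781 + \left(-2010\right)^{2}}{\left(-243\right) 388} = \frac{781 + 4040100}{-94284} = 4040881 \left(- \frac{1}{94284}\right) = - \frac{4040881}{94284}$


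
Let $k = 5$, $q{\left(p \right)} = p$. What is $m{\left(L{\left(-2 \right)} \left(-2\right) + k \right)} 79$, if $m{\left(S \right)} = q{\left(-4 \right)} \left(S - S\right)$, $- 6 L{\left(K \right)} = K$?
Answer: $0$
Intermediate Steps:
$L{\left(K \right)} = - \frac{K}{6}$
$m{\left(S \right)} = 0$ ($m{\left(S \right)} = - 4 \left(S - S\right) = \left(-4\right) 0 = 0$)
$m{\left(L{\left(-2 \right)} \left(-2\right) + k \right)} 79 = 0 \cdot 79 = 0$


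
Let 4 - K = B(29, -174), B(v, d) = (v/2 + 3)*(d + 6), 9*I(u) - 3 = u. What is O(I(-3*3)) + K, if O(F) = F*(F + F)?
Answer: 26504/9 ≈ 2944.9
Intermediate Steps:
I(u) = ⅓ + u/9
O(F) = 2*F² (O(F) = F*(2*F) = 2*F²)
B(v, d) = (3 + v/2)*(6 + d) (B(v, d) = (v*(½) + 3)*(6 + d) = (v/2 + 3)*(6 + d) = (3 + v/2)*(6 + d))
K = 2944 (K = 4 - (18 + 3*(-174) + 3*29 + (½)*(-174)*29) = 4 - (18 - 522 + 87 - 2523) = 4 - 1*(-2940) = 4 + 2940 = 2944)
O(I(-3*3)) + K = 2*(⅓ + (-3*3)/9)² + 2944 = 2*(⅓ + (⅑)*(-9))² + 2944 = 2*(⅓ - 1)² + 2944 = 2*(-⅔)² + 2944 = 2*(4/9) + 2944 = 8/9 + 2944 = 26504/9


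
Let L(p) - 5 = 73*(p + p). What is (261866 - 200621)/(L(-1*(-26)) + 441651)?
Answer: 20415/148484 ≈ 0.13749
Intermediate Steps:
L(p) = 5 + 146*p (L(p) = 5 + 73*(p + p) = 5 + 73*(2*p) = 5 + 146*p)
(261866 - 200621)/(L(-1*(-26)) + 441651) = (261866 - 200621)/((5 + 146*(-1*(-26))) + 441651) = 61245/((5 + 146*26) + 441651) = 61245/((5 + 3796) + 441651) = 61245/(3801 + 441651) = 61245/445452 = 61245*(1/445452) = 20415/148484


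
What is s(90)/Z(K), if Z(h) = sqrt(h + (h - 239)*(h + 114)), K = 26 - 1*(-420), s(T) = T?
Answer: 45*sqrt(116366)/58183 ≈ 0.26383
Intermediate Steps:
K = 446 (K = 26 + 420 = 446)
Z(h) = sqrt(h + (-239 + h)*(114 + h))
s(90)/Z(K) = 90/(sqrt(-27246 + 446**2 - 124*446)) = 90/(sqrt(-27246 + 198916 - 55304)) = 90/(sqrt(116366)) = 90*(sqrt(116366)/116366) = 45*sqrt(116366)/58183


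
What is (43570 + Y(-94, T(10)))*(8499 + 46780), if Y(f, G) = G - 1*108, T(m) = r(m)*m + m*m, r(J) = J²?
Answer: 2463342798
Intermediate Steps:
T(m) = m² + m³ (T(m) = m²*m + m*m = m³ + m² = m² + m³)
Y(f, G) = -108 + G (Y(f, G) = G - 108 = -108 + G)
(43570 + Y(-94, T(10)))*(8499 + 46780) = (43570 + (-108 + 10²*(1 + 10)))*(8499 + 46780) = (43570 + (-108 + 100*11))*55279 = (43570 + (-108 + 1100))*55279 = (43570 + 992)*55279 = 44562*55279 = 2463342798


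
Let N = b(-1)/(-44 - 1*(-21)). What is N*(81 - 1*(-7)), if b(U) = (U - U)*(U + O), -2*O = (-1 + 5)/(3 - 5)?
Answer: 0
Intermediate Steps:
O = 1 (O = -(-1 + 5)/(2*(3 - 5)) = -2/(-2) = -2*(-1)/2 = -1/2*(-2) = 1)
b(U) = 0 (b(U) = (U - U)*(U + 1) = 0*(1 + U) = 0)
N = 0 (N = 0/(-44 - 1*(-21)) = 0/(-44 + 21) = 0/(-23) = 0*(-1/23) = 0)
N*(81 - 1*(-7)) = 0*(81 - 1*(-7)) = 0*(81 + 7) = 0*88 = 0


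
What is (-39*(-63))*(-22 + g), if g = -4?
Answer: -63882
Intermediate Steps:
(-39*(-63))*(-22 + g) = (-39*(-63))*(-22 - 4) = 2457*(-26) = -63882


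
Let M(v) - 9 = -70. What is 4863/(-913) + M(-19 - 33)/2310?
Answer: -1026293/191730 ≈ -5.3528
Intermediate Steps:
M(v) = -61 (M(v) = 9 - 70 = -61)
4863/(-913) + M(-19 - 33)/2310 = 4863/(-913) - 61/2310 = 4863*(-1/913) - 61*1/2310 = -4863/913 - 61/2310 = -1026293/191730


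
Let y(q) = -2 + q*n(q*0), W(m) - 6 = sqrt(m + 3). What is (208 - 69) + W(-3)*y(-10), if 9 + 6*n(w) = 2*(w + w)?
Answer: 217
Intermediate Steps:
W(m) = 6 + sqrt(3 + m) (W(m) = 6 + sqrt(m + 3) = 6 + sqrt(3 + m))
n(w) = -3/2 + 2*w/3 (n(w) = -3/2 + (2*(w + w))/6 = -3/2 + (2*(2*w))/6 = -3/2 + (4*w)/6 = -3/2 + 2*w/3)
y(q) = -2 - 3*q/2 (y(q) = -2 + q*(-3/2 + 2*(q*0)/3) = -2 + q*(-3/2 + (2/3)*0) = -2 + q*(-3/2 + 0) = -2 + q*(-3/2) = -2 - 3*q/2)
(208 - 69) + W(-3)*y(-10) = (208 - 69) + (6 + sqrt(3 - 3))*(-2 - 3/2*(-10)) = 139 + (6 + sqrt(0))*(-2 + 15) = 139 + (6 + 0)*13 = 139 + 6*13 = 139 + 78 = 217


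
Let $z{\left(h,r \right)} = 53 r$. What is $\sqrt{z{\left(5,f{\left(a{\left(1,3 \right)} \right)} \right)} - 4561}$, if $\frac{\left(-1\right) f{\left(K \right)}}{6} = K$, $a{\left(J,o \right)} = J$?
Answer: $i \sqrt{4879} \approx 69.85 i$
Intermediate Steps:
$f{\left(K \right)} = - 6 K$
$\sqrt{z{\left(5,f{\left(a{\left(1,3 \right)} \right)} \right)} - 4561} = \sqrt{53 \left(\left(-6\right) 1\right) - 4561} = \sqrt{53 \left(-6\right) - 4561} = \sqrt{-318 - 4561} = \sqrt{-4879} = i \sqrt{4879}$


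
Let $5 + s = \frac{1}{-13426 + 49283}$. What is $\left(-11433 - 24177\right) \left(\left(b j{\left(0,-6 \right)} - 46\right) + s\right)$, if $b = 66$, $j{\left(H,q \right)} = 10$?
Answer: $- \frac{777612507540}{35857} \approx -2.1686 \cdot 10^{7}$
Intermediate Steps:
$s = - \frac{179284}{35857}$ ($s = -5 + \frac{1}{-13426 + 49283} = -5 + \frac{1}{35857} = - \frac{179284}{35857} \approx -5.0$)
$\left(-11433 - 24177\right) \left(\left(b j{\left(0,-6 \right)} - 46\right) + s\right) = \left(-11433 - 24177\right) \left(\left(66 \cdot 10 - 46\right) - \frac{179284}{35857}\right) = - 35610 \left(\left(660 - 46\right) - \frac{179284}{35857}\right) = - 35610 \left(614 - \frac{179284}{35857}\right) = \left(-35610\right) \frac{21836914}{35857} = - \frac{777612507540}{35857}$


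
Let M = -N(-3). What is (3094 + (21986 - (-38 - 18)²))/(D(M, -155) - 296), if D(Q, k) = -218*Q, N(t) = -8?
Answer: -2743/255 ≈ -10.757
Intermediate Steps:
M = 8 (M = -1*(-8) = 8)
(3094 + (21986 - (-38 - 18)²))/(D(M, -155) - 296) = (3094 + (21986 - (-38 - 18)²))/(-218*8 - 296) = (3094 + (21986 - 1*(-56)²))/(-1744 - 296) = (3094 + (21986 - 1*3136))/(-2040) = (3094 + (21986 - 3136))*(-1/2040) = (3094 + 18850)*(-1/2040) = 21944*(-1/2040) = -2743/255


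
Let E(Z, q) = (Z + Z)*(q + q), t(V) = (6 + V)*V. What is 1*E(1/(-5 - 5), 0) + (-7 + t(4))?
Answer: 33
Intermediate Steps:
t(V) = V*(6 + V)
E(Z, q) = 4*Z*q (E(Z, q) = (2*Z)*(2*q) = 4*Z*q)
1*E(1/(-5 - 5), 0) + (-7 + t(4)) = 1*(4*0/(-5 - 5)) + (-7 + 4*(6 + 4)) = 1*(4*0/(-10)) + (-7 + 4*10) = 1*(4*(-⅒)*0) + (-7 + 40) = 1*0 + 33 = 0 + 33 = 33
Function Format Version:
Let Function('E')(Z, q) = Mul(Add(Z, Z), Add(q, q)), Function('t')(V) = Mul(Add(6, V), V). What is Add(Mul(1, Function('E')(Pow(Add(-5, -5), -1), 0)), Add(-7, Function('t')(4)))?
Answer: 33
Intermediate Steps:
Function('t')(V) = Mul(V, Add(6, V))
Function('E')(Z, q) = Mul(4, Z, q) (Function('E')(Z, q) = Mul(Mul(2, Z), Mul(2, q)) = Mul(4, Z, q))
Add(Mul(1, Function('E')(Pow(Add(-5, -5), -1), 0)), Add(-7, Function('t')(4))) = Add(Mul(1, Mul(4, Pow(Add(-5, -5), -1), 0)), Add(-7, Mul(4, Add(6, 4)))) = Add(Mul(1, Mul(4, Pow(-10, -1), 0)), Add(-7, Mul(4, 10))) = Add(Mul(1, Mul(4, Rational(-1, 10), 0)), Add(-7, 40)) = Add(Mul(1, 0), 33) = Add(0, 33) = 33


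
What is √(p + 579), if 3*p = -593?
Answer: 2*√858/3 ≈ 19.528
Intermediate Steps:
p = -593/3 (p = (⅓)*(-593) = -593/3 ≈ -197.67)
√(p + 579) = √(-593/3 + 579) = √(1144/3) = 2*√858/3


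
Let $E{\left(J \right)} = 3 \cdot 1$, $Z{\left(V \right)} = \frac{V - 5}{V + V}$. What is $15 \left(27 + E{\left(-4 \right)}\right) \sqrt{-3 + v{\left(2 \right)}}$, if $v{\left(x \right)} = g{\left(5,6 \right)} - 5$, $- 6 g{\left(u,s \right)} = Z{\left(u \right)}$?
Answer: $900 i \sqrt{2} \approx 1272.8 i$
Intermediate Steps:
$Z{\left(V \right)} = \frac{-5 + V}{2 V}$
$g{\left(u,s \right)} = - \frac{-5 + u}{12 u}$ ($g{\left(u,s \right)} = - \frac{\frac{1}{2} \frac{1}{u} \left(-5 + u\right)}{6} = - \frac{-5 + u}{12 u}$)
$v{\left(x \right)} = -5$ ($v{\left(x \right)} = \frac{5 - 5}{12 \cdot 5} - 5 = \frac{1}{12} \cdot \frac{1}{5} \left(5 - 5\right) - 5 = \frac{1}{12} \cdot \frac{1}{5} \cdot 0 - 5 = 0 - 5 = -5$)
$E{\left(J \right)} = 3$
$15 \left(27 + E{\left(-4 \right)}\right) \sqrt{-3 + v{\left(2 \right)}} = 15 \left(27 + 3\right) \sqrt{-3 - 5} = 15 \cdot 30 \sqrt{-8} = 450 \cdot 2 i \sqrt{2} = 900 i \sqrt{2}$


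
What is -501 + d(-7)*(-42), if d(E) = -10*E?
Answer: -3441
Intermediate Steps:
-501 + d(-7)*(-42) = -501 - 10*(-7)*(-42) = -501 + 70*(-42) = -501 - 2940 = -3441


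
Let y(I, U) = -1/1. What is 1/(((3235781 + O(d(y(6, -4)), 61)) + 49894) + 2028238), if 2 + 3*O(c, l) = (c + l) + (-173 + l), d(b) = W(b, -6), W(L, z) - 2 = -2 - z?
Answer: 3/15941692 ≈ 1.8819e-7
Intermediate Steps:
W(L, z) = -z (W(L, z) = 2 + (-2 - z) = -z)
y(I, U) = -1 (y(I, U) = -1*1 = -1)
d(b) = 6 (d(b) = -1*(-6) = 6)
O(c, l) = -175/3 + c/3 + 2*l/3 (O(c, l) = -2/3 + ((c + l) + (-173 + l))/3 = -2/3 + (-173 + c + 2*l)/3 = -2/3 + (-173/3 + c/3 + 2*l/3) = -175/3 + c/3 + 2*l/3)
1/(((3235781 + O(d(y(6, -4)), 61)) + 49894) + 2028238) = 1/(((3235781 + (-175/3 + (1/3)*6 + (2/3)*61)) + 49894) + 2028238) = 1/(((3235781 + (-175/3 + 2 + 122/3)) + 49894) + 2028238) = 1/(((3235781 - 47/3) + 49894) + 2028238) = 1/((9707296/3 + 49894) + 2028238) = 1/(9856978/3 + 2028238) = 1/(15941692/3) = 3/15941692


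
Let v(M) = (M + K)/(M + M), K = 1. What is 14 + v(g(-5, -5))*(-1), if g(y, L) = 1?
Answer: 13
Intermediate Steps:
v(M) = (1 + M)/(2*M) (v(M) = (M + 1)/(M + M) = (1 + M)/((2*M)) = (1 + M)*(1/(2*M)) = (1 + M)/(2*M))
14 + v(g(-5, -5))*(-1) = 14 + ((½)*(1 + 1)/1)*(-1) = 14 + ((½)*1*2)*(-1) = 14 + 1*(-1) = 14 - 1 = 13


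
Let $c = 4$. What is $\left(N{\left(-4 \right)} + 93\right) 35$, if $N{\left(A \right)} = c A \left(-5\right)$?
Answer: $6055$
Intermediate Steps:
$N{\left(A \right)} = - 20 A$ ($N{\left(A \right)} = 4 A \left(-5\right) = - 20 A$)
$\left(N{\left(-4 \right)} + 93\right) 35 = \left(\left(-20\right) \left(-4\right) + 93\right) 35 = \left(80 + 93\right) 35 = 173 \cdot 35 = 6055$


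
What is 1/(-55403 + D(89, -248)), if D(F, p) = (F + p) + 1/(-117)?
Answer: -117/6500755 ≈ -1.7998e-5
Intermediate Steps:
D(F, p) = -1/117 + F + p (D(F, p) = (F + p) - 1/117 = -1/117 + F + p)
1/(-55403 + D(89, -248)) = 1/(-55403 + (-1/117 + 89 - 248)) = 1/(-55403 - 18604/117) = 1/(-6500755/117) = -117/6500755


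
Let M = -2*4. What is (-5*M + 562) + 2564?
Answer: 3166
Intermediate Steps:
M = -8
(-5*M + 562) + 2564 = (-5*(-8) + 562) + 2564 = (40 + 562) + 2564 = 602 + 2564 = 3166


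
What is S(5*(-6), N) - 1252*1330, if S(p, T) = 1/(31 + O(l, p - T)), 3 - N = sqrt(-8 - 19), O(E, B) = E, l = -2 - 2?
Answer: -44959319/27 ≈ -1.6652e+6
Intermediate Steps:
l = -4
N = 3 - 3*I*sqrt(3) (N = 3 - sqrt(-8 - 19) = 3 - sqrt(-27) = 3 - 3*I*sqrt(3) ≈ 3.0 - 5.1962*I)
S(p, T) = 1/27 (S(p, T) = 1/(31 - 4) = 1/27)
S(5*(-6), N) - 1252*1330 = 1/27 - 1252*1330 = 1/27 - 1665160 = -44959319/27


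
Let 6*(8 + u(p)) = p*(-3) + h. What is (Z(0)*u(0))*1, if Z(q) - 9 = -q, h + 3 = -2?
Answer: -159/2 ≈ -79.500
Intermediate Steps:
h = -5 (h = -3 - 2 = -5)
Z(q) = 9 - q
u(p) = -53/6 - p/2 (u(p) = -8 + (p*(-3) - 5)/6 = -8 + (-3*p - 5)/6 = -8 + (-5 - 3*p)/6 = -8 + (-⅚ - p/2) = -53/6 - p/2)
(Z(0)*u(0))*1 = ((9 - 1*0)*(-53/6 - ½*0))*1 = ((9 + 0)*(-53/6 + 0))*1 = (9*(-53/6))*1 = -159/2*1 = -159/2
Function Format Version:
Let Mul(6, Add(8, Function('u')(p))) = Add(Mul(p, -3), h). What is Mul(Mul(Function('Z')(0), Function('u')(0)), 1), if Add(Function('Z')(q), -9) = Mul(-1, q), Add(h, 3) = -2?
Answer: Rational(-159, 2) ≈ -79.500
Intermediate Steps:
h = -5 (h = Add(-3, -2) = -5)
Function('Z')(q) = Add(9, Mul(-1, q))
Function('u')(p) = Add(Rational(-53, 6), Mul(Rational(-1, 2), p)) (Function('u')(p) = Add(-8, Mul(Rational(1, 6), Add(Mul(p, -3), -5))) = Add(-8, Mul(Rational(1, 6), Add(Mul(-3, p), -5))) = Add(-8, Mul(Rational(1, 6), Add(-5, Mul(-3, p)))) = Add(-8, Add(Rational(-5, 6), Mul(Rational(-1, 2), p))) = Add(Rational(-53, 6), Mul(Rational(-1, 2), p)))
Mul(Mul(Function('Z')(0), Function('u')(0)), 1) = Mul(Mul(Add(9, Mul(-1, 0)), Add(Rational(-53, 6), Mul(Rational(-1, 2), 0))), 1) = Mul(Mul(Add(9, 0), Add(Rational(-53, 6), 0)), 1) = Mul(Mul(9, Rational(-53, 6)), 1) = Mul(Rational(-159, 2), 1) = Rational(-159, 2)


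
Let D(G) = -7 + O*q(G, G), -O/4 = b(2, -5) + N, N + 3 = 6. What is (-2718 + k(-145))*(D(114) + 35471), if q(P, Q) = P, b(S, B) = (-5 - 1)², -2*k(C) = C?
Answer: -46772440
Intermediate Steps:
N = 3 (N = -3 + 6 = 3)
k(C) = -C/2
b(S, B) = 36 (b(S, B) = (-6)² = 36)
O = -156 (O = -4*(36 + 3) = -4*39 = -156)
D(G) = -7 - 156*G
(-2718 + k(-145))*(D(114) + 35471) = (-2718 - ½*(-145))*((-7 - 156*114) + 35471) = (-2718 + 145/2)*((-7 - 17784) + 35471) = -5291*(-17791 + 35471)/2 = -5291/2*17680 = -46772440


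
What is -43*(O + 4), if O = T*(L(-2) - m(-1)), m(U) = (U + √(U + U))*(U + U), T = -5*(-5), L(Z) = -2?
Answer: 4128 - 2150*I*√2 ≈ 4128.0 - 3040.6*I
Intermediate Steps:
T = 25
m(U) = 2*U*(U + √2*√U) (m(U) = (U + √(2*U))*(2*U) = (U + √2*√U)*(2*U) = 2*U*(U + √2*√U))
O = -100 + 50*I*√2 (O = 25*(-2 - (2*(-1)² + 2*√2*(-1)^(3/2))) = 25*(-2 - (2*1 + 2*√2*(-I))) = 25*(-2 - (2 - 2*I*√2)) = 25*(-2 + (-2 + 2*I*√2)) = 25*(-4 + 2*I*√2) = -100 + 50*I*√2 ≈ -100.0 + 70.711*I)
-43*(O + 4) = -43*((-100 + 50*I*√2) + 4) = -43*(-96 + 50*I*√2) = 4128 - 2150*I*√2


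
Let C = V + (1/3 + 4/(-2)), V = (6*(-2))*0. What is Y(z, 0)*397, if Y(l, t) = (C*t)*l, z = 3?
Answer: 0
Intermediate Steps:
V = 0 (V = -12*0 = 0)
C = -5/3 (C = 0 + (1/3 + 4/(-2)) = 0 + (1*(⅓) + 4*(-½)) = 0 + (⅓ - 2) = 0 - 5/3 = -5/3 ≈ -1.6667)
Y(l, t) = -5*l*t/3 (Y(l, t) = (-5*t/3)*l = -5*l*t/3)
Y(z, 0)*397 = -5/3*3*0*397 = 0*397 = 0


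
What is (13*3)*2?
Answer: 78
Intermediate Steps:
(13*3)*2 = 39*2 = 78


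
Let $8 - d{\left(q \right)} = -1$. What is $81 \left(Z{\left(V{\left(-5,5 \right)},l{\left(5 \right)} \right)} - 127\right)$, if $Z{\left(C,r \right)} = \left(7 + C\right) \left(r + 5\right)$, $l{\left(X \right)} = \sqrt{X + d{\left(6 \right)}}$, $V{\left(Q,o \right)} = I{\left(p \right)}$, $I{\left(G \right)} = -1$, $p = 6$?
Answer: $-7857 + 486 \sqrt{14} \approx -6038.6$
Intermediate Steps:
$d{\left(q \right)} = 9$ ($d{\left(q \right)} = 8 - -1 = 8 + 1 = 9$)
$V{\left(Q,o \right)} = -1$
$l{\left(X \right)} = \sqrt{9 + X}$ ($l{\left(X \right)} = \sqrt{X + 9} = \sqrt{9 + X}$)
$Z{\left(C,r \right)} = \left(5 + r\right) \left(7 + C\right)$ ($Z{\left(C,r \right)} = \left(7 + C\right) \left(5 + r\right) = \left(5 + r\right) \left(7 + C\right)$)
$81 \left(Z{\left(V{\left(-5,5 \right)},l{\left(5 \right)} \right)} - 127\right) = 81 \left(\left(35 + 5 \left(-1\right) + 7 \sqrt{9 + 5} - \sqrt{9 + 5}\right) - 127\right) = 81 \left(\left(35 - 5 + 7 \sqrt{14} - \sqrt{14}\right) - 127\right) = 81 \left(\left(30 + 6 \sqrt{14}\right) - 127\right) = 81 \left(-97 + 6 \sqrt{14}\right) = -7857 + 486 \sqrt{14}$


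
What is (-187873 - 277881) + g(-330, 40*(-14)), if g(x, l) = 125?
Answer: -465629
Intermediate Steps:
(-187873 - 277881) + g(-330, 40*(-14)) = (-187873 - 277881) + 125 = -465754 + 125 = -465629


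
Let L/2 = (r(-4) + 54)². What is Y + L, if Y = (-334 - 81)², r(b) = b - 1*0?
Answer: 177225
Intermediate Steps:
r(b) = b (r(b) = b + 0 = b)
Y = 172225 (Y = (-415)² = 172225)
L = 5000 (L = 2*(-4 + 54)² = 2*50² = 2*2500 = 5000)
Y + L = 172225 + 5000 = 177225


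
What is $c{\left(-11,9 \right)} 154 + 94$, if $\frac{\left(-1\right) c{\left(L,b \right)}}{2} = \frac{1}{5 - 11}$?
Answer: $\frac{436}{3} \approx 145.33$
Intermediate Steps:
$c{\left(L,b \right)} = \frac{1}{3}$ ($c{\left(L,b \right)} = - \frac{2}{5 - 11} = - \frac{2}{-6} = \left(-2\right) \left(- \frac{1}{6}\right) = \frac{1}{3}$)
$c{\left(-11,9 \right)} 154 + 94 = \frac{1}{3} \cdot 154 + 94 = \frac{154}{3} + 94 = \frac{436}{3}$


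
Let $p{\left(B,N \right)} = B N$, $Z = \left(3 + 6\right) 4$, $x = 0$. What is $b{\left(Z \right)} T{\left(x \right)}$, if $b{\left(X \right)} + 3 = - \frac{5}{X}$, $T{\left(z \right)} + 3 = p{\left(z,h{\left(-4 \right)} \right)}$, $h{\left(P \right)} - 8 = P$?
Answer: $\frac{113}{12} \approx 9.4167$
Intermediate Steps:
$h{\left(P \right)} = 8 + P$
$Z = 36$ ($Z = 9 \cdot 4 = 36$)
$T{\left(z \right)} = -3 + 4 z$ ($T{\left(z \right)} = -3 + z \left(8 - 4\right) = -3 + z 4 = -3 + 4 z$)
$b{\left(X \right)} = -3 - \frac{5}{X}$
$b{\left(Z \right)} T{\left(x \right)} = \left(-3 - \frac{5}{36}\right) \left(-3 + 4 \cdot 0\right) = \left(-3 - \frac{5}{36}\right) \left(-3 + 0\right) = \left(-3 - \frac{5}{36}\right) \left(-3\right) = \left(- \frac{113}{36}\right) \left(-3\right) = \frac{113}{12}$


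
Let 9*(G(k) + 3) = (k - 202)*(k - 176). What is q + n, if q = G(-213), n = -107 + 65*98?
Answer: 217775/9 ≈ 24197.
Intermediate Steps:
G(k) = -3 + (-202 + k)*(-176 + k)/9 (G(k) = -3 + ((k - 202)*(k - 176))/9 = -3 + ((-202 + k)*(-176 + k))/9 = -3 + (-202 + k)*(-176 + k)/9)
n = 6263 (n = -107 + 6370 = 6263)
q = 161408/9 (q = 35525/9 - 42*(-213) + (1/9)*(-213)**2 = 35525/9 + 8946 + (1/9)*45369 = 35525/9 + 8946 + 5041 = 161408/9 ≈ 17934.)
q + n = 161408/9 + 6263 = 217775/9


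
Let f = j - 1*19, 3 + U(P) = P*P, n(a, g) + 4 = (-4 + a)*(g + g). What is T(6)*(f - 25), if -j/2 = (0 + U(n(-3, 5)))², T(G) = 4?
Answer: -239630008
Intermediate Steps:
n(a, g) = -4 + 2*g*(-4 + a) (n(a, g) = -4 + (-4 + a)*(g + g) = -4 + (-4 + a)*(2*g) = -4 + 2*g*(-4 + a))
U(P) = -3 + P² (U(P) = -3 + P*P = -3 + P²)
j = -59907458 (j = -2*(0 + (-3 + (-4 - 8*5 + 2*(-3)*5)²))² = -2*(0 + (-3 + (-4 - 40 - 30)²))² = -2*(0 + (-3 + (-74)²))² = -2*(0 + (-3 + 5476))² = -2*(0 + 5473)² = -2*5473² = -2*29953729 = -59907458)
f = -59907477 (f = -59907458 - 1*19 = -59907458 - 19 = -59907477)
T(6)*(f - 25) = 4*(-59907477 - 25) = 4*(-59907502) = -239630008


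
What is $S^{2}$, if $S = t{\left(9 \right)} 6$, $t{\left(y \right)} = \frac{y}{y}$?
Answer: $36$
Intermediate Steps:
$t{\left(y \right)} = 1$
$S = 6$ ($S = 1 \cdot 6 = 6$)
$S^{2} = 6^{2} = 36$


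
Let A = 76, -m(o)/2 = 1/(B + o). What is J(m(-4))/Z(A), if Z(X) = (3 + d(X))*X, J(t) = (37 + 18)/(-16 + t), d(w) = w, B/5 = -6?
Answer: -935/1627084 ≈ -0.00057465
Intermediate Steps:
B = -30 (B = 5*(-6) = -30)
m(o) = -2/(-30 + o)
J(t) = 55/(-16 + t)
Z(X) = X*(3 + X) (Z(X) = (3 + X)*X = X*(3 + X))
J(m(-4))/Z(A) = (55/(-16 - 2/(-30 - 4)))/((76*(3 + 76))) = (55/(-16 - 2/(-34)))/((76*79)) = (55/(-16 - 2*(-1/34)))/6004 = (55/(-16 + 1/17))*(1/6004) = (55/(-271/17))*(1/6004) = (55*(-17/271))*(1/6004) = -935/271*1/6004 = -935/1627084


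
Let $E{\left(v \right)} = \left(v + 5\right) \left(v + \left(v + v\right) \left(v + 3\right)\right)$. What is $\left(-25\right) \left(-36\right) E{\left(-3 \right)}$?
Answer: $-5400$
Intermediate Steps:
$E{\left(v \right)} = \left(5 + v\right) \left(v + 2 v \left(3 + v\right)\right)$
$\left(-25\right) \left(-36\right) E{\left(-3 \right)} = \left(-25\right) \left(-36\right) \left(- 3 \left(35 + 2 \left(-3\right)^{2} + 17 \left(-3\right)\right)\right) = 900 \left(- 3 \left(35 + 2 \cdot 9 - 51\right)\right) = 900 \left(- 3 \left(35 + 18 - 51\right)\right) = 900 \left(\left(-3\right) 2\right) = 900 \left(-6\right) = -5400$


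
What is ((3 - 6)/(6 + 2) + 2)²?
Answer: 169/64 ≈ 2.6406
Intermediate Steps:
((3 - 6)/(6 + 2) + 2)² = (-3/8 + 2)² = (13/8)² = 169/64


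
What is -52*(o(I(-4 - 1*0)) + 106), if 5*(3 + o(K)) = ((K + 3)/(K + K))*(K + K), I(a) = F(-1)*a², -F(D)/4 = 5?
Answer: -10296/5 ≈ -2059.2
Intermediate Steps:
F(D) = -20 (F(D) = -4*5 = -20)
I(a) = -20*a²
o(K) = -12/5 + K/5 (o(K) = -3 + (((K + 3)/(K + K))*(K + K))/5 = -3 + (((3 + K)/((2*K)))*(2*K))/5 = -3 + (((3 + K)*(1/(2*K)))*(2*K))/5 = -3 + (((3 + K)/(2*K))*(2*K))/5 = -3 + (3 + K)/5 = -3 + (⅗ + K/5) = -12/5 + K/5)
-52*(o(I(-4 - 1*0)) + 106) = -52*((-12/5 + (-20*(-4 - 1*0)²)/5) + 106) = -52*((-12/5 + (-20*(-4 + 0)²)/5) + 106) = -52*((-12/5 + (-20*(-4)²)/5) + 106) = -52*((-12/5 + (-20*16)/5) + 106) = -52*((-12/5 + (⅕)*(-320)) + 106) = -52*((-12/5 - 64) + 106) = -52*(-332/5 + 106) = -52*198/5 = -10296/5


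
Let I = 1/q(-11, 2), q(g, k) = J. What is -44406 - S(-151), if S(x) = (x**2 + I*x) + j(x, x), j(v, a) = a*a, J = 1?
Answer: -89857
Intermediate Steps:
q(g, k) = 1
j(v, a) = a**2
I = 1 (I = 1/1 = 1)
S(x) = x + 2*x**2 (S(x) = (x**2 + 1*x) + x**2 = (x**2 + x) + x**2 = (x + x**2) + x**2 = x + 2*x**2)
-44406 - S(-151) = -44406 - (-151)*(1 + 2*(-151)) = -44406 - (-151)*(1 - 302) = -44406 - (-151)*(-301) = -44406 - 1*45451 = -44406 - 45451 = -89857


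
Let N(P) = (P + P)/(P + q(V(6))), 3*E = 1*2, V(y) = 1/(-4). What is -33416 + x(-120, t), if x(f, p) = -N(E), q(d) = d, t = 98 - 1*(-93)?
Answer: -167096/5 ≈ -33419.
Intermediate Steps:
t = 191 (t = 98 + 93 = 191)
V(y) = -¼
E = ⅔ (E = (1*2)/3 = (⅓)*2 = ⅔ ≈ 0.66667)
N(P) = 2*P/(-¼ + P) (N(P) = (P + P)/(P - ¼) = (2*P)/(-¼ + P) = 2*P/(-¼ + P))
x(f, p) = -16/5 (x(f, p) = -8*2/(3*(-1 + 4*(⅔))) = -8*2/(3*(-1 + 8/3)) = -8*2/(3*5/3) = -8*2*3/(3*5) = -1*16/5 = -16/5)
-33416 + x(-120, t) = -33416 - 16/5 = -167096/5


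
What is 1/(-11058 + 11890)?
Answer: 1/832 ≈ 0.0012019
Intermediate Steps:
1/(-11058 + 11890) = 1/832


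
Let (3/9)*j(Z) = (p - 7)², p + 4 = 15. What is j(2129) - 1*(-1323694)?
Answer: 1323742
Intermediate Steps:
p = 11 (p = -4 + 15 = 11)
j(Z) = 48 (j(Z) = 3*(11 - 7)² = 3*4² = 3*16 = 48)
j(2129) - 1*(-1323694) = 48 - 1*(-1323694) = 48 + 1323694 = 1323742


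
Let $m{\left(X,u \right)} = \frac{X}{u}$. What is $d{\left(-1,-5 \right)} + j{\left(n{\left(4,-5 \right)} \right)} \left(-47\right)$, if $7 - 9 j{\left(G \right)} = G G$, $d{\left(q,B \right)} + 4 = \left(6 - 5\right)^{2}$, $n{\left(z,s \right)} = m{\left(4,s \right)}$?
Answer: $- \frac{2716}{75} \approx -36.213$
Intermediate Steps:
$n{\left(z,s \right)} = \frac{4}{s}$
$d{\left(q,B \right)} = -3$ ($d{\left(q,B \right)} = -4 + \left(6 - 5\right)^{2} = -4 + 1^{2} = -4 + 1 = -3$)
$j{\left(G \right)} = \frac{7}{9} - \frac{G^{2}}{9}$ ($j{\left(G \right)} = \frac{7}{9} - \frac{G G}{9} = \frac{7}{9} - \frac{G^{2}}{9}$)
$d{\left(-1,-5 \right)} + j{\left(n{\left(4,-5 \right)} \right)} \left(-47\right) = -3 + \left(\frac{7}{9} - \frac{\left(\frac{4}{-5}\right)^{2}}{9}\right) \left(-47\right) = -3 + \left(\frac{7}{9} - \frac{\left(4 \left(- \frac{1}{5}\right)\right)^{2}}{9}\right) \left(-47\right) = -3 + \left(\frac{7}{9} - \frac{\left(- \frac{4}{5}\right)^{2}}{9}\right) \left(-47\right) = -3 + \left(\frac{7}{9} - \frac{16}{225}\right) \left(-47\right) = -3 + \frac{53}{75} \left(-47\right) = -3 - \frac{2491}{75} = - \frac{2716}{75}$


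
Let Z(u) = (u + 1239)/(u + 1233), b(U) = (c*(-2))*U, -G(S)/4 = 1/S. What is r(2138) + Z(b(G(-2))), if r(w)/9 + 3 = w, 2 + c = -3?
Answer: 24077654/1253 ≈ 19216.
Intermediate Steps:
c = -5 (c = -2 - 3 = -5)
r(w) = -27 + 9*w
G(S) = -4/S
b(U) = 10*U (b(U) = (-5*(-2))*U = 10*U)
Z(u) = (1239 + u)/(1233 + u)
r(2138) + Z(b(G(-2))) = (-27 + 9*2138) + (1239 + 10*(-4/(-2)))/(1233 + 10*(-4/(-2))) = (-27 + 19242) + (1239 + 10*(-4*(-1/2)))/(1233 + 10*(-4*(-1/2))) = 19215 + (1239 + 10*2)/(1233 + 10*2) = 19215 + (1239 + 20)/(1233 + 20) = 19215 + 1259/1253 = 24077654/1253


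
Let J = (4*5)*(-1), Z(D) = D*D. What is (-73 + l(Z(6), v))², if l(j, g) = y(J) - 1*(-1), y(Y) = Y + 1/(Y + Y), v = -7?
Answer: 13549761/1600 ≈ 8468.6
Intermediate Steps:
Z(D) = D²
J = -20 (J = 20*(-1) = -20)
y(Y) = Y + 1/(2*Y)
l(j, g) = -761/40 (l(j, g) = (-20 + (½)/(-20)) - 1*(-1) = (-20 + (½)*(-1/20)) + 1 = (-20 - 1/40) + 1 = -801/40 + 1 = -761/40)
(-73 + l(Z(6), v))² = (-73 - 761/40)² = (-3681/40)² = 13549761/1600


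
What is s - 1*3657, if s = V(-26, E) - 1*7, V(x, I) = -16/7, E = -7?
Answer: -25664/7 ≈ -3666.3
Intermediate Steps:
V(x, I) = -16/7 (V(x, I) = -16*1/7 = -16/7)
s = -65/7 (s = -16/7 - 1*7 = -16/7 - 7 = -65/7 ≈ -9.2857)
s - 1*3657 = -65/7 - 1*3657 = -65/7 - 3657 = -25664/7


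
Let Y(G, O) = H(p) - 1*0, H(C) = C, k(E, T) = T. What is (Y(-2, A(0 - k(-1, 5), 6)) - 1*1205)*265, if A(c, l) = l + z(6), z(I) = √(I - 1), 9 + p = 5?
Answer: -320385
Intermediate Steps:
p = -4 (p = -9 + 5 = -4)
z(I) = √(-1 + I)
A(c, l) = l + √5 (A(c, l) = l + √(-1 + 6) = l + √5)
Y(G, O) = -4 (Y(G, O) = -4 - 1*0 = -4 + 0 = -4)
(Y(-2, A(0 - k(-1, 5), 6)) - 1*1205)*265 = (-4 - 1*1205)*265 = (-4 - 1205)*265 = -1209*265 = -320385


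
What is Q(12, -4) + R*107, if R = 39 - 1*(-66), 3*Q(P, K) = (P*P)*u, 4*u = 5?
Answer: 11295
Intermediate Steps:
u = 5/4 (u = (1/4)*5 = 5/4 ≈ 1.2500)
Q(P, K) = 5*P**2/12 (Q(P, K) = ((P*P)*(5/4))/3 = (P**2*(5/4))/3 = (5*P**2/4)/3 = 5*P**2/12)
R = 105 (R = 39 + 66 = 105)
Q(12, -4) + R*107 = (5/12)*12**2 + 105*107 = (5/12)*144 + 11235 = 60 + 11235 = 11295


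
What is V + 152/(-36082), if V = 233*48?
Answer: 201770468/18041 ≈ 11184.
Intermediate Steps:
V = 11184
V + 152/(-36082) = 11184 + 152/(-36082) = 11184 + 152*(-1/36082) = 11184 - 76/18041 = 201770468/18041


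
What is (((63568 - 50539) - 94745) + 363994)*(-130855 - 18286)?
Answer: -42099223198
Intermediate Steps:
(((63568 - 50539) - 94745) + 363994)*(-130855 - 18286) = ((13029 - 94745) + 363994)*(-149141) = (-81716 + 363994)*(-149141) = 282278*(-149141) = -42099223198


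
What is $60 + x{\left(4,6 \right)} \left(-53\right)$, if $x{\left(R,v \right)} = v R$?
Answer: $-1212$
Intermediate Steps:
$x{\left(R,v \right)} = R v$
$60 + x{\left(4,6 \right)} \left(-53\right) = 60 + 4 \cdot 6 \left(-53\right) = 60 + 24 \left(-53\right) = 60 - 1272 = -1212$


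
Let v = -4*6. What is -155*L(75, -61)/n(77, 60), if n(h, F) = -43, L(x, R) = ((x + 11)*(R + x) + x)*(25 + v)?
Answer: 198245/43 ≈ 4610.4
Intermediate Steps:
v = -24
L(x, R) = x + (11 + x)*(R + x) (L(x, R) = ((x + 11)*(R + x) + x)*(25 - 24) = ((11 + x)*(R + x) + x)*1 = (x + (11 + x)*(R + x))*1 = x + (11 + x)*(R + x))
-155*L(75, -61)/n(77, 60) = -155*(75² + 11*(-61) + 12*75 - 61*75)/(-43) = -155*(5625 - 671 + 900 - 4575)*(-1)/43 = -198245*(-1)/43 = -155*(-1279/43) = 198245/43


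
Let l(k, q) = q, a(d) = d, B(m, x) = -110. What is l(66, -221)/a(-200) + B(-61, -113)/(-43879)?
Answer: 883569/797800 ≈ 1.1075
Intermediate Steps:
l(66, -221)/a(-200) + B(-61, -113)/(-43879) = -221/(-200) - 110/(-43879) = -221*(-1/200) - 110*(-1/43879) = 221/200 + 10/3989 = 883569/797800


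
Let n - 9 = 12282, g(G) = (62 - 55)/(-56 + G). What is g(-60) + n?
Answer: 1425749/116 ≈ 12291.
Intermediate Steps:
g(G) = 7/(-56 + G)
n = 12291 (n = 9 + 12282 = 12291)
g(-60) + n = 7/(-56 - 60) + 12291 = 7/(-116) + 12291 = 7*(-1/116) + 12291 = -7/116 + 12291 = 1425749/116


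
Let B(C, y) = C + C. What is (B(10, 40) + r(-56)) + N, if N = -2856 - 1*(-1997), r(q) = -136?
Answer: -975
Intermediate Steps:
B(C, y) = 2*C
N = -859 (N = -2856 + 1997 = -859)
(B(10, 40) + r(-56)) + N = (2*10 - 136) - 859 = (20 - 136) - 859 = -116 - 859 = -975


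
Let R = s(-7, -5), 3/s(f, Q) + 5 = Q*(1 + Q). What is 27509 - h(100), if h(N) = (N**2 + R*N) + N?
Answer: 17389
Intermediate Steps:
s(f, Q) = 3/(-5 + Q*(1 + Q))
R = 1/5 (R = 3/(-5 - 5 + (-5)**2) = 3/(-5 - 5 + 25) = 3/15 = 3*(1/15) = 1/5 ≈ 0.20000)
h(N) = N**2 + 6*N/5 (h(N) = (N**2 + N/5) + N = N**2 + 6*N/5)
27509 - h(100) = 27509 - 100*(6 + 5*100)/5 = 27509 - 100*(6 + 500)/5 = 27509 - 100*506/5 = 27509 - 1*10120 = 27509 - 10120 = 17389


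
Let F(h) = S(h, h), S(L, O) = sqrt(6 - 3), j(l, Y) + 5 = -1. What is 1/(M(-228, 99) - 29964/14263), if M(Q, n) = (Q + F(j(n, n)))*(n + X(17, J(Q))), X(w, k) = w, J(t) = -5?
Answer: -448402319187/11859602201373896 - 5899561901*sqrt(3)/35578806604121688 ≈ -3.8096e-5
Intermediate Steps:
j(l, Y) = -6 (j(l, Y) = -5 - 1 = -6)
S(L, O) = sqrt(3)
F(h) = sqrt(3)
M(Q, n) = (17 + n)*(Q + sqrt(3)) (M(Q, n) = (Q + sqrt(3))*(n + 17) = (Q + sqrt(3))*(17 + n) = (17 + n)*(Q + sqrt(3)))
1/(M(-228, 99) - 29964/14263) = 1/((17*(-228) + 17*sqrt(3) - 228*99 + 99*sqrt(3)) - 29964/14263) = 1/((-3876 + 17*sqrt(3) - 22572 + 99*sqrt(3)) - 29964*1/14263) = 1/((-26448 + 116*sqrt(3)) - 29964/14263) = 1/(-377257788/14263 + 116*sqrt(3))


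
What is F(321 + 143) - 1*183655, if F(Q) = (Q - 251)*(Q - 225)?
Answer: -132748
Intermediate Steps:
F(Q) = (-251 + Q)*(-225 + Q)
F(321 + 143) - 1*183655 = (56475 + (321 + 143)² - 476*(321 + 143)) - 1*183655 = (56475 + 464² - 476*464) - 183655 = (56475 + 215296 - 220864) - 183655 = 50907 - 183655 = -132748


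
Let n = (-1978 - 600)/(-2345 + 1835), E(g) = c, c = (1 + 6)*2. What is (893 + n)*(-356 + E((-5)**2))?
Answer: -26106456/85 ≈ -3.0714e+5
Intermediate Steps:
c = 14 (c = 7*2 = 14)
E(g) = 14
n = 1289/255 (n = -2578/(-510) = -2578*(-1/510) = 1289/255 ≈ 5.0549)
(893 + n)*(-356 + E((-5)**2)) = (893 + 1289/255)*(-356 + 14) = (229004/255)*(-342) = -26106456/85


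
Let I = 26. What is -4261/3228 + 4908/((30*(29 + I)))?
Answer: 1468729/887700 ≈ 1.6545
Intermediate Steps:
-4261/3228 + 4908/((30*(29 + I))) = -4261/3228 + 4908/((30*(29 + 26))) = -4261*1/3228 + 4908/((30*55)) = -4261/3228 + 4908/1650 = -4261/3228 + 4908*(1/1650) = -4261/3228 + 818/275 = 1468729/887700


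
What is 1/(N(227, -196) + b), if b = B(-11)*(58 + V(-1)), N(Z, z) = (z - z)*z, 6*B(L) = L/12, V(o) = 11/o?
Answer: -72/517 ≈ -0.13927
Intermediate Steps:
B(L) = L/72 (B(L) = (L/12)/6 = L/72)
N(Z, z) = 0 (N(Z, z) = 0*z = 0)
b = -517/72 (b = ((1/72)*(-11))*(58 + 11/(-1)) = -11*(58 + 11*(-1))/72 = -11*(58 - 11)/72 = -11/72*47 = -517/72 ≈ -7.1806)
1/(N(227, -196) + b) = 1/(0 - 517/72) = 1/(-517/72) = -72/517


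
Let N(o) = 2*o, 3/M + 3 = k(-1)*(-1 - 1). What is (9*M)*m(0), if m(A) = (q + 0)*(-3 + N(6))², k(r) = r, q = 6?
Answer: -13122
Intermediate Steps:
M = -3 (M = 3/(-3 - (-1 - 1)) = 3/(-3 - 1*(-2)) = 3/(-3 + 2) = 3/(-1) = 3*(-1) = -3)
m(A) = 486 (m(A) = (6 + 0)*(-3 + 2*6)² = 6*(-3 + 12)² = 6*9² = 6*81 = 486)
(9*M)*m(0) = (9*(-3))*486 = -27*486 = -13122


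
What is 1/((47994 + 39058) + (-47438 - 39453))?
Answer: 1/161 ≈ 0.0062112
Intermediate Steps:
1/((47994 + 39058) + (-47438 - 39453)) = 1/(87052 - 86891) = 1/161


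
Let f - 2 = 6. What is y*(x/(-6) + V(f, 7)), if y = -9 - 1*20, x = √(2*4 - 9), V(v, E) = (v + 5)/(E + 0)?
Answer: -377/7 + 29*I/6 ≈ -53.857 + 4.8333*I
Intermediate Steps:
f = 8 (f = 2 + 6 = 8)
V(v, E) = (5 + v)/E
x = I (x = √(8 - 9) = √(-1) = I ≈ 1.0*I)
y = -29 (y = -9 - 20 = -29)
y*(x/(-6) + V(f, 7)) = -29*(I/(-6) + (5 + 8)/7) = -29*(I*(-⅙) + (⅐)*13) = -29*(-I/6 + 13/7) = -29*(13/7 - I/6) = -377/7 + 29*I/6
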